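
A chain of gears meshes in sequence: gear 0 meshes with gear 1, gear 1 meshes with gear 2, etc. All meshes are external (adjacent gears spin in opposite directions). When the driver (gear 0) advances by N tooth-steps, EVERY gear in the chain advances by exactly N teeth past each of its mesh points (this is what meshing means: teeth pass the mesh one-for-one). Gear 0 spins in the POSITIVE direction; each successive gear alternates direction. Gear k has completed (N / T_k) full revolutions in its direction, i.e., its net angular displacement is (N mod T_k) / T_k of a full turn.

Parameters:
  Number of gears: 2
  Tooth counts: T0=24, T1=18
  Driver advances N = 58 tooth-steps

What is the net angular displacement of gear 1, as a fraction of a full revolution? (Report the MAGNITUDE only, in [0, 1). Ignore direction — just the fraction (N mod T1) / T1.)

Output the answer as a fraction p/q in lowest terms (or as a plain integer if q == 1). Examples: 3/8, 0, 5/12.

Chain of 2 gears, tooth counts: [24, 18]
  gear 0: T0=24, direction=positive, advance = 58 mod 24 = 10 teeth = 10/24 turn
  gear 1: T1=18, direction=negative, advance = 58 mod 18 = 4 teeth = 4/18 turn
Gear 1: 58 mod 18 = 4
Fraction = 4 / 18 = 2/9 (gcd(4,18)=2) = 2/9

Answer: 2/9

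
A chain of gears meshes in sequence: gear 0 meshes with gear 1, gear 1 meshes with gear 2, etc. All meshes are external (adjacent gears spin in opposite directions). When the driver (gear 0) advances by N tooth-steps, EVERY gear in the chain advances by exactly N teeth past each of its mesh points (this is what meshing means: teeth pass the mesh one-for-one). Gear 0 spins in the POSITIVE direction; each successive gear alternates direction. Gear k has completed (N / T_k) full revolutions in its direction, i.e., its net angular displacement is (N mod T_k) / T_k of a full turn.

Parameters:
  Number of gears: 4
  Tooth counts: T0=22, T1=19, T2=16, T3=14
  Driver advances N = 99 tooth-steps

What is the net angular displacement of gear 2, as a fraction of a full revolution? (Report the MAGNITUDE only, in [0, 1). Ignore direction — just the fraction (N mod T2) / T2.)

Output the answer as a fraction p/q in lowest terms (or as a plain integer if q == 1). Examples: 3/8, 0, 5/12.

Answer: 3/16

Derivation:
Chain of 4 gears, tooth counts: [22, 19, 16, 14]
  gear 0: T0=22, direction=positive, advance = 99 mod 22 = 11 teeth = 11/22 turn
  gear 1: T1=19, direction=negative, advance = 99 mod 19 = 4 teeth = 4/19 turn
  gear 2: T2=16, direction=positive, advance = 99 mod 16 = 3 teeth = 3/16 turn
  gear 3: T3=14, direction=negative, advance = 99 mod 14 = 1 teeth = 1/14 turn
Gear 2: 99 mod 16 = 3
Fraction = 3 / 16 = 3/16 (gcd(3,16)=1) = 3/16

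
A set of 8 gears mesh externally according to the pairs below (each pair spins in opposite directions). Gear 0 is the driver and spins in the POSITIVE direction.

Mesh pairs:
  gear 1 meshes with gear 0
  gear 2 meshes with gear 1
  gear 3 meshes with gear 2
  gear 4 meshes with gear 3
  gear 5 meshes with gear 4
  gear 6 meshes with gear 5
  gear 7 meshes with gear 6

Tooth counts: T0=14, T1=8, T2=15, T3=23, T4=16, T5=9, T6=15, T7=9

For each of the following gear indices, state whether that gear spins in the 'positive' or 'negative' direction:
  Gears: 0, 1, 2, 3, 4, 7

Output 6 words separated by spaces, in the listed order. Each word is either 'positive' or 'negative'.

Gear 0 (driver): positive (depth 0)
  gear 1: meshes with gear 0 -> depth 1 -> negative (opposite of gear 0)
  gear 2: meshes with gear 1 -> depth 2 -> positive (opposite of gear 1)
  gear 3: meshes with gear 2 -> depth 3 -> negative (opposite of gear 2)
  gear 4: meshes with gear 3 -> depth 4 -> positive (opposite of gear 3)
  gear 5: meshes with gear 4 -> depth 5 -> negative (opposite of gear 4)
  gear 6: meshes with gear 5 -> depth 6 -> positive (opposite of gear 5)
  gear 7: meshes with gear 6 -> depth 7 -> negative (opposite of gear 6)
Queried indices 0, 1, 2, 3, 4, 7 -> positive, negative, positive, negative, positive, negative

Answer: positive negative positive negative positive negative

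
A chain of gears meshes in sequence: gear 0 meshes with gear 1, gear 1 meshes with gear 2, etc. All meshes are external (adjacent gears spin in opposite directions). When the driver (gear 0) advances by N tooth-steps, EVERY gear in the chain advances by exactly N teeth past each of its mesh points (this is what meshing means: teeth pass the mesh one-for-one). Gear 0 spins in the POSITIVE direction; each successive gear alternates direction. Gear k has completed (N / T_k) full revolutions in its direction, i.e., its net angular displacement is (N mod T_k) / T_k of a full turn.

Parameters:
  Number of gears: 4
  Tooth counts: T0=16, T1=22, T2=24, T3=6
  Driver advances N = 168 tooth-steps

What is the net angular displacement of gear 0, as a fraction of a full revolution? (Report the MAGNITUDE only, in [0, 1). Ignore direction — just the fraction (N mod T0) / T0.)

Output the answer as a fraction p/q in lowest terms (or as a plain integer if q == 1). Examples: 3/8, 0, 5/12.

Answer: 1/2

Derivation:
Chain of 4 gears, tooth counts: [16, 22, 24, 6]
  gear 0: T0=16, direction=positive, advance = 168 mod 16 = 8 teeth = 8/16 turn
  gear 1: T1=22, direction=negative, advance = 168 mod 22 = 14 teeth = 14/22 turn
  gear 2: T2=24, direction=positive, advance = 168 mod 24 = 0 teeth = 0/24 turn
  gear 3: T3=6, direction=negative, advance = 168 mod 6 = 0 teeth = 0/6 turn
Gear 0: 168 mod 16 = 8
Fraction = 8 / 16 = 1/2 (gcd(8,16)=8) = 1/2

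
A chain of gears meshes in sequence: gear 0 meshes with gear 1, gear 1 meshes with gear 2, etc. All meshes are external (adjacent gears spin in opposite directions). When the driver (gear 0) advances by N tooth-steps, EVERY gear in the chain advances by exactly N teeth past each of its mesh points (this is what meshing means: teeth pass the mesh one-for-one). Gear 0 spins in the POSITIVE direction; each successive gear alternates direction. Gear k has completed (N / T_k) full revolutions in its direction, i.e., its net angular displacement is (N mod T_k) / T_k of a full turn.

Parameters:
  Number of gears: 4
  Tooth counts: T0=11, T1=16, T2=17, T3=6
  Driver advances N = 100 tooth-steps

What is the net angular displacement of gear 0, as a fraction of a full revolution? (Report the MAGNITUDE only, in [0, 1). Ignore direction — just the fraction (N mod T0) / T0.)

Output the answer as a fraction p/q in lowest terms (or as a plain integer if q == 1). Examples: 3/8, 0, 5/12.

Chain of 4 gears, tooth counts: [11, 16, 17, 6]
  gear 0: T0=11, direction=positive, advance = 100 mod 11 = 1 teeth = 1/11 turn
  gear 1: T1=16, direction=negative, advance = 100 mod 16 = 4 teeth = 4/16 turn
  gear 2: T2=17, direction=positive, advance = 100 mod 17 = 15 teeth = 15/17 turn
  gear 3: T3=6, direction=negative, advance = 100 mod 6 = 4 teeth = 4/6 turn
Gear 0: 100 mod 11 = 1
Fraction = 1 / 11 = 1/11 (gcd(1,11)=1) = 1/11

Answer: 1/11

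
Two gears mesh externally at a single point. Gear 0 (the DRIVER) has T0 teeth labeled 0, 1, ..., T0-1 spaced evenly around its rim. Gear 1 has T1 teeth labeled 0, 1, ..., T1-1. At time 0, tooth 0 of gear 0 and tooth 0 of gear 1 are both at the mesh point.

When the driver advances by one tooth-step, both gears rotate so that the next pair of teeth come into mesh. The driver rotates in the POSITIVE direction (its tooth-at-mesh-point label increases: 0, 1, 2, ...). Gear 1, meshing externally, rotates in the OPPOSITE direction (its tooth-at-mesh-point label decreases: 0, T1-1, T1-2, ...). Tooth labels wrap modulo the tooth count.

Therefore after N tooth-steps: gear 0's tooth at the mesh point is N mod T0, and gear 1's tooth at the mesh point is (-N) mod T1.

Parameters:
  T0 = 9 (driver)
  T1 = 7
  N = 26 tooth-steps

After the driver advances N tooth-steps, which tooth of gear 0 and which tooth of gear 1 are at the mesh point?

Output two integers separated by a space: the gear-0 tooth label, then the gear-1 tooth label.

Answer: 8 2

Derivation:
Gear 0 (driver, T0=9): tooth at mesh = N mod T0
  26 = 2 * 9 + 8, so 26 mod 9 = 8
  gear 0 tooth = 8
Gear 1 (driven, T1=7): tooth at mesh = (-N) mod T1
  26 = 3 * 7 + 5, so 26 mod 7 = 5
  (-26) mod 7 = (-5) mod 7 = 7 - 5 = 2
Mesh after 26 steps: gear-0 tooth 8 meets gear-1 tooth 2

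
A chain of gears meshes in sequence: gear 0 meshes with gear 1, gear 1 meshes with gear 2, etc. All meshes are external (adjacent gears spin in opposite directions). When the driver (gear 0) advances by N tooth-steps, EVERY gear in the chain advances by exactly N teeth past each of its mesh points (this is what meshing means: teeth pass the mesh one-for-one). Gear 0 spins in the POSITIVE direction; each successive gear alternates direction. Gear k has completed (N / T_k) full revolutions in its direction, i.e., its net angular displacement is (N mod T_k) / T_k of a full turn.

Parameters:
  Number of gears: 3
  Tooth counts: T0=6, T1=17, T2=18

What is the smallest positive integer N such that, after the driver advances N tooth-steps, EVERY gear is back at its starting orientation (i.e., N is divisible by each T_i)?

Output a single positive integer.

Gear k returns to start when N is a multiple of T_k.
All gears at start simultaneously when N is a common multiple of [6, 17, 18]; the smallest such N is lcm(6, 17, 18).
Start: lcm = T0 = 6
Fold in T1=17: gcd(6, 17) = 1; lcm(6, 17) = 6 * 17 / 1 = 102 / 1 = 102
Fold in T2=18: gcd(102, 18) = 6; lcm(102, 18) = 102 * 18 / 6 = 1836 / 6 = 306
Full cycle length = 306

Answer: 306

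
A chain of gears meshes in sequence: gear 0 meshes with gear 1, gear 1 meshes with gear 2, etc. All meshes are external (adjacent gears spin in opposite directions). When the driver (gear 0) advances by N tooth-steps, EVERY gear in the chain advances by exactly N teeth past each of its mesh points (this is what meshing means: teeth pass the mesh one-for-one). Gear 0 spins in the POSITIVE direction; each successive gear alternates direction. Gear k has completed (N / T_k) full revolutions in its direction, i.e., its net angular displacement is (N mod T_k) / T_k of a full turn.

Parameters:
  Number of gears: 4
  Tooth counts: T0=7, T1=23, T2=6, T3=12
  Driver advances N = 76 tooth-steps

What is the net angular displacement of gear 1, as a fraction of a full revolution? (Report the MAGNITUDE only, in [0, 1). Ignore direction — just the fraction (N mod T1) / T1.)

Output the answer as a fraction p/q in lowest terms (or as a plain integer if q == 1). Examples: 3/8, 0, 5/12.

Answer: 7/23

Derivation:
Chain of 4 gears, tooth counts: [7, 23, 6, 12]
  gear 0: T0=7, direction=positive, advance = 76 mod 7 = 6 teeth = 6/7 turn
  gear 1: T1=23, direction=negative, advance = 76 mod 23 = 7 teeth = 7/23 turn
  gear 2: T2=6, direction=positive, advance = 76 mod 6 = 4 teeth = 4/6 turn
  gear 3: T3=12, direction=negative, advance = 76 mod 12 = 4 teeth = 4/12 turn
Gear 1: 76 mod 23 = 7
Fraction = 7 / 23 = 7/23 (gcd(7,23)=1) = 7/23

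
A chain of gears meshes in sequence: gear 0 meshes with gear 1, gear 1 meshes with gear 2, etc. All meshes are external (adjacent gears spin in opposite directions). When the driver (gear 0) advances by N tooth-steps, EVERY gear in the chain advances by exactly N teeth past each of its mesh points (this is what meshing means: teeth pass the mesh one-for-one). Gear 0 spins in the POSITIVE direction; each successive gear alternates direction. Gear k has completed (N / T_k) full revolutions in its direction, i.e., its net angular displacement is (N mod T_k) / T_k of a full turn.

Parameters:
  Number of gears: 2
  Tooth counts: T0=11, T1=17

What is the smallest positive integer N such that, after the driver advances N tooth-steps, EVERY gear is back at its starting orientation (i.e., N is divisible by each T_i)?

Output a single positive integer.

Gear k returns to start when N is a multiple of T_k.
All gears at start simultaneously when N is a common multiple of [11, 17]; the smallest such N is lcm(11, 17).
Start: lcm = T0 = 11
Fold in T1=17: gcd(11, 17) = 1; lcm(11, 17) = 11 * 17 / 1 = 187 / 1 = 187
Full cycle length = 187

Answer: 187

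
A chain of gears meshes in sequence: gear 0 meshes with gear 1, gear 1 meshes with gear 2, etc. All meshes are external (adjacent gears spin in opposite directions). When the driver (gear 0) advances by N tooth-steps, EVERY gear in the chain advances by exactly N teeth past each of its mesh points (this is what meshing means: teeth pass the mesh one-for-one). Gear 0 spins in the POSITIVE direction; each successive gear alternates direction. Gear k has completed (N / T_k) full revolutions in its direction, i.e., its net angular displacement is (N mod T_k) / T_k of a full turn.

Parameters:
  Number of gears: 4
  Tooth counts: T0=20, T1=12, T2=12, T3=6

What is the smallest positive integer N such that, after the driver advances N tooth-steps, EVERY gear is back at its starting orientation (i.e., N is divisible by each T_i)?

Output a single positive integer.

Answer: 60

Derivation:
Gear k returns to start when N is a multiple of T_k.
All gears at start simultaneously when N is a common multiple of [20, 12, 12, 6]; the smallest such N is lcm(20, 12, 12, 6).
Start: lcm = T0 = 20
Fold in T1=12: gcd(20, 12) = 4; lcm(20, 12) = 20 * 12 / 4 = 240 / 4 = 60
Fold in T2=12: gcd(60, 12) = 12; lcm(60, 12) = 60 * 12 / 12 = 720 / 12 = 60
Fold in T3=6: gcd(60, 6) = 6; lcm(60, 6) = 60 * 6 / 6 = 360 / 6 = 60
Full cycle length = 60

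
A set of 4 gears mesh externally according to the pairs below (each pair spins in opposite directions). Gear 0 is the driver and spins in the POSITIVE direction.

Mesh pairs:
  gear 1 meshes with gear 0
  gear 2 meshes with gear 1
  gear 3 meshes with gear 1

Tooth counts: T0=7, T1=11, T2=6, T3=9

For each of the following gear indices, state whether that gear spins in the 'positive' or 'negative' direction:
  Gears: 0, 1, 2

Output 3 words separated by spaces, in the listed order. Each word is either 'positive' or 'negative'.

Answer: positive negative positive

Derivation:
Gear 0 (driver): positive (depth 0)
  gear 1: meshes with gear 0 -> depth 1 -> negative (opposite of gear 0)
  gear 2: meshes with gear 1 -> depth 2 -> positive (opposite of gear 1)
  gear 3: meshes with gear 1 -> depth 2 -> positive (opposite of gear 1)
Queried indices 0, 1, 2 -> positive, negative, positive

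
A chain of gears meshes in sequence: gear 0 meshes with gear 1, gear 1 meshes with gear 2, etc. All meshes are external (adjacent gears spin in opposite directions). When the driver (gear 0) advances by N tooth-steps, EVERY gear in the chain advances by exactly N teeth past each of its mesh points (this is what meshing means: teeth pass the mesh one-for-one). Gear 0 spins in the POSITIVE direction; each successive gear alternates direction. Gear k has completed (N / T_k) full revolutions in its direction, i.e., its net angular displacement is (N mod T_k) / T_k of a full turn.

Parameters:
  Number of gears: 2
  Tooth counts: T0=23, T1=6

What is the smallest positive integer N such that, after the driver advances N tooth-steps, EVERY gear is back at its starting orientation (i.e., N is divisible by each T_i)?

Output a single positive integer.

Gear k returns to start when N is a multiple of T_k.
All gears at start simultaneously when N is a common multiple of [23, 6]; the smallest such N is lcm(23, 6).
Start: lcm = T0 = 23
Fold in T1=6: gcd(23, 6) = 1; lcm(23, 6) = 23 * 6 / 1 = 138 / 1 = 138
Full cycle length = 138

Answer: 138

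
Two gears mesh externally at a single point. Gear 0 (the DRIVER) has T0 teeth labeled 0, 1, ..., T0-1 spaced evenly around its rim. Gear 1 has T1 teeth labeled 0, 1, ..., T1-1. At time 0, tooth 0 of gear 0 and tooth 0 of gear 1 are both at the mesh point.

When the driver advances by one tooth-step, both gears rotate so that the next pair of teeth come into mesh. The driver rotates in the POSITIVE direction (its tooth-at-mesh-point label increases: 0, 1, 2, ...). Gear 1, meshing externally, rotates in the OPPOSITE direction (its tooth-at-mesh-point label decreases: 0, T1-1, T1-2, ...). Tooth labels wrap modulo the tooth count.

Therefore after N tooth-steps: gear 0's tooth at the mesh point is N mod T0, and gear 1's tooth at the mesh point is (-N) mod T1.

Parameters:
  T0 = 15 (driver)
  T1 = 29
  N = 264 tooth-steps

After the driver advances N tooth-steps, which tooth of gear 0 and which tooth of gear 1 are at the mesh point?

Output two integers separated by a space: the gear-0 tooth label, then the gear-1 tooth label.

Gear 0 (driver, T0=15): tooth at mesh = N mod T0
  264 = 17 * 15 + 9, so 264 mod 15 = 9
  gear 0 tooth = 9
Gear 1 (driven, T1=29): tooth at mesh = (-N) mod T1
  264 = 9 * 29 + 3, so 264 mod 29 = 3
  (-264) mod 29 = (-3) mod 29 = 29 - 3 = 26
Mesh after 264 steps: gear-0 tooth 9 meets gear-1 tooth 26

Answer: 9 26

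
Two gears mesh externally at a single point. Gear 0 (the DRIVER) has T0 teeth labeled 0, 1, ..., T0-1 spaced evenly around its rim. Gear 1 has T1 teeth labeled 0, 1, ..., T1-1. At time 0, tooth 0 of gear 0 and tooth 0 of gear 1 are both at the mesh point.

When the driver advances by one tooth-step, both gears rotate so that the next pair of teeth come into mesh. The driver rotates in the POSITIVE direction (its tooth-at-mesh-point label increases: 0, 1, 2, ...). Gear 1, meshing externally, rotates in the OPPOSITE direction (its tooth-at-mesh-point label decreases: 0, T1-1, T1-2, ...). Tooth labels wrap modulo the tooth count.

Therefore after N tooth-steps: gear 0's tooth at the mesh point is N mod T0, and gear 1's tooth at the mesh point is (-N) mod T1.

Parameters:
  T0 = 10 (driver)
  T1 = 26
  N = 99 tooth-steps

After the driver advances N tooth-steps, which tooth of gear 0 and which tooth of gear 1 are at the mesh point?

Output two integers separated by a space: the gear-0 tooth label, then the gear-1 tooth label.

Answer: 9 5

Derivation:
Gear 0 (driver, T0=10): tooth at mesh = N mod T0
  99 = 9 * 10 + 9, so 99 mod 10 = 9
  gear 0 tooth = 9
Gear 1 (driven, T1=26): tooth at mesh = (-N) mod T1
  99 = 3 * 26 + 21, so 99 mod 26 = 21
  (-99) mod 26 = (-21) mod 26 = 26 - 21 = 5
Mesh after 99 steps: gear-0 tooth 9 meets gear-1 tooth 5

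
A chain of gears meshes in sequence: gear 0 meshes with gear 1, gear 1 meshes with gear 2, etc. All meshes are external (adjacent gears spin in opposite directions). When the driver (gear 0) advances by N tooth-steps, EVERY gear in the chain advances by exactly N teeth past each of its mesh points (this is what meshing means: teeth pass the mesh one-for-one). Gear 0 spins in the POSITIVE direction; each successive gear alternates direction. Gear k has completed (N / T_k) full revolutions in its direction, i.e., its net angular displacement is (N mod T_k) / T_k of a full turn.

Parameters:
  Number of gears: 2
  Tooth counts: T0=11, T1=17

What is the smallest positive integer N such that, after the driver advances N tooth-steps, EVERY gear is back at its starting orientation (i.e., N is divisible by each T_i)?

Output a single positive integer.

Answer: 187

Derivation:
Gear k returns to start when N is a multiple of T_k.
All gears at start simultaneously when N is a common multiple of [11, 17]; the smallest such N is lcm(11, 17).
Start: lcm = T0 = 11
Fold in T1=17: gcd(11, 17) = 1; lcm(11, 17) = 11 * 17 / 1 = 187 / 1 = 187
Full cycle length = 187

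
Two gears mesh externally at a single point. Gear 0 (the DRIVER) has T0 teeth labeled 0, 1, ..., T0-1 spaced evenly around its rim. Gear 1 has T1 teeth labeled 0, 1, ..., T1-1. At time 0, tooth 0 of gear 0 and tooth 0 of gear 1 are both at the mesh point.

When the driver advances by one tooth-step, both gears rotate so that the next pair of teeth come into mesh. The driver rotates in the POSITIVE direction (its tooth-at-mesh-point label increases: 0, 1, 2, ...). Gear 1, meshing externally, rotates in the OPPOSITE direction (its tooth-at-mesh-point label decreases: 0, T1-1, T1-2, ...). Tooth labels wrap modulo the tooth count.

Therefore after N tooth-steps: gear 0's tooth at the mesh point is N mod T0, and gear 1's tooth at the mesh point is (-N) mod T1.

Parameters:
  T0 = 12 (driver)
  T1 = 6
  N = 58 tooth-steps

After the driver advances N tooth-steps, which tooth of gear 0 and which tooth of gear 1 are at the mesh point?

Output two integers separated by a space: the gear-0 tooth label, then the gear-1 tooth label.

Answer: 10 2

Derivation:
Gear 0 (driver, T0=12): tooth at mesh = N mod T0
  58 = 4 * 12 + 10, so 58 mod 12 = 10
  gear 0 tooth = 10
Gear 1 (driven, T1=6): tooth at mesh = (-N) mod T1
  58 = 9 * 6 + 4, so 58 mod 6 = 4
  (-58) mod 6 = (-4) mod 6 = 6 - 4 = 2
Mesh after 58 steps: gear-0 tooth 10 meets gear-1 tooth 2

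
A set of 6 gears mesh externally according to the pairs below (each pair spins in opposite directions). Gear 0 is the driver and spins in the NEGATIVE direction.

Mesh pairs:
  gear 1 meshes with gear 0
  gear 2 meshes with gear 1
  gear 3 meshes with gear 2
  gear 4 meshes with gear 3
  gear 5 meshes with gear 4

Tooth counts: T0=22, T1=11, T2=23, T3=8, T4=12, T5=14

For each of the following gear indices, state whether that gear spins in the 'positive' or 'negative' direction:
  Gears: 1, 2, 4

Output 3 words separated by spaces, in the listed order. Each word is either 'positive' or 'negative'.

Gear 0 (driver): negative (depth 0)
  gear 1: meshes with gear 0 -> depth 1 -> positive (opposite of gear 0)
  gear 2: meshes with gear 1 -> depth 2 -> negative (opposite of gear 1)
  gear 3: meshes with gear 2 -> depth 3 -> positive (opposite of gear 2)
  gear 4: meshes with gear 3 -> depth 4 -> negative (opposite of gear 3)
  gear 5: meshes with gear 4 -> depth 5 -> positive (opposite of gear 4)
Queried indices 1, 2, 4 -> positive, negative, negative

Answer: positive negative negative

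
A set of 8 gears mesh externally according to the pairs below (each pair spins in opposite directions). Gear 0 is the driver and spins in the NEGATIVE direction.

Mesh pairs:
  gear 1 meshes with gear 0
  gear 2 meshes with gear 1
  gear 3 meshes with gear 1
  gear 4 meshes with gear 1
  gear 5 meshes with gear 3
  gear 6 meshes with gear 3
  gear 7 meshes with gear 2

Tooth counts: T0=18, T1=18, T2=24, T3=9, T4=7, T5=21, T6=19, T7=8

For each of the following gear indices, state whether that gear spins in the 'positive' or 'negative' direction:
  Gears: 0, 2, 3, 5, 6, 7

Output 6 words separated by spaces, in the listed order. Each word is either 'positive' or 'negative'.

Gear 0 (driver): negative (depth 0)
  gear 1: meshes with gear 0 -> depth 1 -> positive (opposite of gear 0)
  gear 2: meshes with gear 1 -> depth 2 -> negative (opposite of gear 1)
  gear 3: meshes with gear 1 -> depth 2 -> negative (opposite of gear 1)
  gear 4: meshes with gear 1 -> depth 2 -> negative (opposite of gear 1)
  gear 5: meshes with gear 3 -> depth 3 -> positive (opposite of gear 3)
  gear 6: meshes with gear 3 -> depth 3 -> positive (opposite of gear 3)
  gear 7: meshes with gear 2 -> depth 3 -> positive (opposite of gear 2)
Queried indices 0, 2, 3, 5, 6, 7 -> negative, negative, negative, positive, positive, positive

Answer: negative negative negative positive positive positive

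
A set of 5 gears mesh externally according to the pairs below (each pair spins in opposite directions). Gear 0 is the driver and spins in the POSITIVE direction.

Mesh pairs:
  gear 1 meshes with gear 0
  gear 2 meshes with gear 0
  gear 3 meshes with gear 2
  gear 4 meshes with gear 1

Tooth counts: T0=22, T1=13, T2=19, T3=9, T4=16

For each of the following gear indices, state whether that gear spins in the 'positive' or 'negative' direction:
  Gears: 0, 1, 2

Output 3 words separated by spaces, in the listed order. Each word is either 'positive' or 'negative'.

Answer: positive negative negative

Derivation:
Gear 0 (driver): positive (depth 0)
  gear 1: meshes with gear 0 -> depth 1 -> negative (opposite of gear 0)
  gear 2: meshes with gear 0 -> depth 1 -> negative (opposite of gear 0)
  gear 3: meshes with gear 2 -> depth 2 -> positive (opposite of gear 2)
  gear 4: meshes with gear 1 -> depth 2 -> positive (opposite of gear 1)
Queried indices 0, 1, 2 -> positive, negative, negative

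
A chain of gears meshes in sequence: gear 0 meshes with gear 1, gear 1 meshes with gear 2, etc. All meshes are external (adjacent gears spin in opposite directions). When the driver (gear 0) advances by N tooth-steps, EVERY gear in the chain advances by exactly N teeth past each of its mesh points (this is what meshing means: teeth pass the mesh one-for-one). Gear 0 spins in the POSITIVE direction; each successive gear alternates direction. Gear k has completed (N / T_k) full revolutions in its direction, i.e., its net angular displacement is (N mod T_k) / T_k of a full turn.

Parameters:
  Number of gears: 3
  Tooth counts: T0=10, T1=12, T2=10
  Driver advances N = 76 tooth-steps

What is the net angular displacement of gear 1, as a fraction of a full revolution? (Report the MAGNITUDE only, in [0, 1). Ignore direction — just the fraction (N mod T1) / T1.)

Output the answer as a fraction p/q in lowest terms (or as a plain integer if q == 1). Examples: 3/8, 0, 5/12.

Answer: 1/3

Derivation:
Chain of 3 gears, tooth counts: [10, 12, 10]
  gear 0: T0=10, direction=positive, advance = 76 mod 10 = 6 teeth = 6/10 turn
  gear 1: T1=12, direction=negative, advance = 76 mod 12 = 4 teeth = 4/12 turn
  gear 2: T2=10, direction=positive, advance = 76 mod 10 = 6 teeth = 6/10 turn
Gear 1: 76 mod 12 = 4
Fraction = 4 / 12 = 1/3 (gcd(4,12)=4) = 1/3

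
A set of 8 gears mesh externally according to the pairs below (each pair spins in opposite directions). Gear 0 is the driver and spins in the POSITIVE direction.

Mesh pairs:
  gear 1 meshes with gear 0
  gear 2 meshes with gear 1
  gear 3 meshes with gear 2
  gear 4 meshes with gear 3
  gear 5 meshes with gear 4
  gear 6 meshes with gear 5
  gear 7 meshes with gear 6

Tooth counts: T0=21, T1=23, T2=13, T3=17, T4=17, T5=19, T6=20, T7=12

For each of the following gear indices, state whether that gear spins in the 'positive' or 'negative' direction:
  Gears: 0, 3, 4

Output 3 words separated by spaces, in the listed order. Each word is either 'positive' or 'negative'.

Answer: positive negative positive

Derivation:
Gear 0 (driver): positive (depth 0)
  gear 1: meshes with gear 0 -> depth 1 -> negative (opposite of gear 0)
  gear 2: meshes with gear 1 -> depth 2 -> positive (opposite of gear 1)
  gear 3: meshes with gear 2 -> depth 3 -> negative (opposite of gear 2)
  gear 4: meshes with gear 3 -> depth 4 -> positive (opposite of gear 3)
  gear 5: meshes with gear 4 -> depth 5 -> negative (opposite of gear 4)
  gear 6: meshes with gear 5 -> depth 6 -> positive (opposite of gear 5)
  gear 7: meshes with gear 6 -> depth 7 -> negative (opposite of gear 6)
Queried indices 0, 3, 4 -> positive, negative, positive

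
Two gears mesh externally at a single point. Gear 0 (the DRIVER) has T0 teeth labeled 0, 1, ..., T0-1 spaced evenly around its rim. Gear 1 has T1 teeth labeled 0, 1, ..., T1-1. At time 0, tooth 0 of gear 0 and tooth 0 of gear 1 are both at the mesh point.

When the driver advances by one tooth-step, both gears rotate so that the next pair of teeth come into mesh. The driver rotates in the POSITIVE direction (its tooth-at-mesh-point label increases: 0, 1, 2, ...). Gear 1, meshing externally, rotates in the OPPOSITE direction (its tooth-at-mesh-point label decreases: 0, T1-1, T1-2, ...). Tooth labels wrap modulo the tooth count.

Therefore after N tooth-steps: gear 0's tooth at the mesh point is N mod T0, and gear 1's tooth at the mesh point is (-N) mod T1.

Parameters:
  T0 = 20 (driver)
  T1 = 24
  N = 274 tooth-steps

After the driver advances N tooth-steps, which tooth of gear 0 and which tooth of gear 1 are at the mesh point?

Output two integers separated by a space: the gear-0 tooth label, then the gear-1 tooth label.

Gear 0 (driver, T0=20): tooth at mesh = N mod T0
  274 = 13 * 20 + 14, so 274 mod 20 = 14
  gear 0 tooth = 14
Gear 1 (driven, T1=24): tooth at mesh = (-N) mod T1
  274 = 11 * 24 + 10, so 274 mod 24 = 10
  (-274) mod 24 = (-10) mod 24 = 24 - 10 = 14
Mesh after 274 steps: gear-0 tooth 14 meets gear-1 tooth 14

Answer: 14 14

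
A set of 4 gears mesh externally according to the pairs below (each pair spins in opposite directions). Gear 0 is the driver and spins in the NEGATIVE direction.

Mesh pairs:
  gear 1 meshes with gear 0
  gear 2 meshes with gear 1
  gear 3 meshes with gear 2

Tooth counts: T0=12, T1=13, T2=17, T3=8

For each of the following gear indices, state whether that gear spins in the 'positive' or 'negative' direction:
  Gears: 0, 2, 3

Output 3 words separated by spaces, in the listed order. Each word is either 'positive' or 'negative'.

Answer: negative negative positive

Derivation:
Gear 0 (driver): negative (depth 0)
  gear 1: meshes with gear 0 -> depth 1 -> positive (opposite of gear 0)
  gear 2: meshes with gear 1 -> depth 2 -> negative (opposite of gear 1)
  gear 3: meshes with gear 2 -> depth 3 -> positive (opposite of gear 2)
Queried indices 0, 2, 3 -> negative, negative, positive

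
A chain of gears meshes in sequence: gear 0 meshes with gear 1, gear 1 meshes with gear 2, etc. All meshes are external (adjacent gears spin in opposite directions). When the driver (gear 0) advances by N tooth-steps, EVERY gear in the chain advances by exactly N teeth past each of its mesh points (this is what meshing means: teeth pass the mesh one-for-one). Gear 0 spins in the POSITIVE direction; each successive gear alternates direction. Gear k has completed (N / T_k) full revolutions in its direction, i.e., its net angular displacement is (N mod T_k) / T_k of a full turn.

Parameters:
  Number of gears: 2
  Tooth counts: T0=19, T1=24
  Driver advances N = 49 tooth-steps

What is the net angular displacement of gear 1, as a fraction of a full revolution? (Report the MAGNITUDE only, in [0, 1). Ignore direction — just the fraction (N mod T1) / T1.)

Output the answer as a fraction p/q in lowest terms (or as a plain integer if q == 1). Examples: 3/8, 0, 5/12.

Answer: 1/24

Derivation:
Chain of 2 gears, tooth counts: [19, 24]
  gear 0: T0=19, direction=positive, advance = 49 mod 19 = 11 teeth = 11/19 turn
  gear 1: T1=24, direction=negative, advance = 49 mod 24 = 1 teeth = 1/24 turn
Gear 1: 49 mod 24 = 1
Fraction = 1 / 24 = 1/24 (gcd(1,24)=1) = 1/24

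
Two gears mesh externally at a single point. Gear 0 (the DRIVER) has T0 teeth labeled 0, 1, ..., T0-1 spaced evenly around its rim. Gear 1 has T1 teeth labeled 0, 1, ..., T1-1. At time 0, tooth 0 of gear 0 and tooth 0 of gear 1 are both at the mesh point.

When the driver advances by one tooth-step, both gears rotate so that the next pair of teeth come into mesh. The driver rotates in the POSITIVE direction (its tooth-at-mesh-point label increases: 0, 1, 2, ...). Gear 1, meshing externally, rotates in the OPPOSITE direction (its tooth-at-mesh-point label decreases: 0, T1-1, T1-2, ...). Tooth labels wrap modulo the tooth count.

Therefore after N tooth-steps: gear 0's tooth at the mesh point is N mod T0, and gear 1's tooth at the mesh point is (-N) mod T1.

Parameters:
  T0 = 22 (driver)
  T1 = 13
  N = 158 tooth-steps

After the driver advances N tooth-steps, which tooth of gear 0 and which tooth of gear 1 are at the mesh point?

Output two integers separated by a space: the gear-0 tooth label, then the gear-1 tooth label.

Answer: 4 11

Derivation:
Gear 0 (driver, T0=22): tooth at mesh = N mod T0
  158 = 7 * 22 + 4, so 158 mod 22 = 4
  gear 0 tooth = 4
Gear 1 (driven, T1=13): tooth at mesh = (-N) mod T1
  158 = 12 * 13 + 2, so 158 mod 13 = 2
  (-158) mod 13 = (-2) mod 13 = 13 - 2 = 11
Mesh after 158 steps: gear-0 tooth 4 meets gear-1 tooth 11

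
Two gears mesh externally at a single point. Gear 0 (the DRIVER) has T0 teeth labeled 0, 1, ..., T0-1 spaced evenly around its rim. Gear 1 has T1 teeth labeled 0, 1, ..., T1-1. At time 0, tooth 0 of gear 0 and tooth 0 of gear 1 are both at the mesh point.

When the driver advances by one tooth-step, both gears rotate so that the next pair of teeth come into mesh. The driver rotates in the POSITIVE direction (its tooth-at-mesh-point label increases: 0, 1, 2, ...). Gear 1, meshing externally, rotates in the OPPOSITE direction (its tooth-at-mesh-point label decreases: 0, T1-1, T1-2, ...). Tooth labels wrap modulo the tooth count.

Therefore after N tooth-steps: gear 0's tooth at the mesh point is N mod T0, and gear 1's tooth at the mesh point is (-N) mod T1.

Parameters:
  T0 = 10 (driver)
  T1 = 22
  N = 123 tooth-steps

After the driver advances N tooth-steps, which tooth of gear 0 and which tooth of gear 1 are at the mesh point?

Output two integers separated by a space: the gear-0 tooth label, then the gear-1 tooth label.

Gear 0 (driver, T0=10): tooth at mesh = N mod T0
  123 = 12 * 10 + 3, so 123 mod 10 = 3
  gear 0 tooth = 3
Gear 1 (driven, T1=22): tooth at mesh = (-N) mod T1
  123 = 5 * 22 + 13, so 123 mod 22 = 13
  (-123) mod 22 = (-13) mod 22 = 22 - 13 = 9
Mesh after 123 steps: gear-0 tooth 3 meets gear-1 tooth 9

Answer: 3 9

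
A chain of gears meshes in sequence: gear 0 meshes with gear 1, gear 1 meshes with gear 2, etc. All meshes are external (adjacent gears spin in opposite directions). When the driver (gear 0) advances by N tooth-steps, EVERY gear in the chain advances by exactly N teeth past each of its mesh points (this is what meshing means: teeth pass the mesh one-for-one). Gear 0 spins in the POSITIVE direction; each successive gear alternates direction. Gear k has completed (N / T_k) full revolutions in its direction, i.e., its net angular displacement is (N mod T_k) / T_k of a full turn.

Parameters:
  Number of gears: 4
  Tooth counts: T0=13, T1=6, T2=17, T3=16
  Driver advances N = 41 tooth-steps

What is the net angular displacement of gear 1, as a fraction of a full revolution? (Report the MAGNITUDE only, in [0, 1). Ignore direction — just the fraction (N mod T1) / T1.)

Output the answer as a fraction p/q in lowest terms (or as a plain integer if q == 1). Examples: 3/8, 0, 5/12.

Chain of 4 gears, tooth counts: [13, 6, 17, 16]
  gear 0: T0=13, direction=positive, advance = 41 mod 13 = 2 teeth = 2/13 turn
  gear 1: T1=6, direction=negative, advance = 41 mod 6 = 5 teeth = 5/6 turn
  gear 2: T2=17, direction=positive, advance = 41 mod 17 = 7 teeth = 7/17 turn
  gear 3: T3=16, direction=negative, advance = 41 mod 16 = 9 teeth = 9/16 turn
Gear 1: 41 mod 6 = 5
Fraction = 5 / 6 = 5/6 (gcd(5,6)=1) = 5/6

Answer: 5/6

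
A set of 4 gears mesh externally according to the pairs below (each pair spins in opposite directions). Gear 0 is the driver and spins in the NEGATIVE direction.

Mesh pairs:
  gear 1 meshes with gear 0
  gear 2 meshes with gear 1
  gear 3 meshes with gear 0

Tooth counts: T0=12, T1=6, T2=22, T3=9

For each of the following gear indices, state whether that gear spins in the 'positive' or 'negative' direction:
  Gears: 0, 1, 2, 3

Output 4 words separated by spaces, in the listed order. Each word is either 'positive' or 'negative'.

Answer: negative positive negative positive

Derivation:
Gear 0 (driver): negative (depth 0)
  gear 1: meshes with gear 0 -> depth 1 -> positive (opposite of gear 0)
  gear 2: meshes with gear 1 -> depth 2 -> negative (opposite of gear 1)
  gear 3: meshes with gear 0 -> depth 1 -> positive (opposite of gear 0)
Queried indices 0, 1, 2, 3 -> negative, positive, negative, positive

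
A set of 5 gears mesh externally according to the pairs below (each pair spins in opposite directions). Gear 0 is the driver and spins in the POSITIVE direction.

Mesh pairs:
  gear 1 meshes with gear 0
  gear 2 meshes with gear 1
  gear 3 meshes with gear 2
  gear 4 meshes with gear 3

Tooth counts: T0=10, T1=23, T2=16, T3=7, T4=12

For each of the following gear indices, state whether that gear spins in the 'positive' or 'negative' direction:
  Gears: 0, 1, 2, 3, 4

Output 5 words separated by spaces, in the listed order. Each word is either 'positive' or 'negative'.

Gear 0 (driver): positive (depth 0)
  gear 1: meshes with gear 0 -> depth 1 -> negative (opposite of gear 0)
  gear 2: meshes with gear 1 -> depth 2 -> positive (opposite of gear 1)
  gear 3: meshes with gear 2 -> depth 3 -> negative (opposite of gear 2)
  gear 4: meshes with gear 3 -> depth 4 -> positive (opposite of gear 3)
Queried indices 0, 1, 2, 3, 4 -> positive, negative, positive, negative, positive

Answer: positive negative positive negative positive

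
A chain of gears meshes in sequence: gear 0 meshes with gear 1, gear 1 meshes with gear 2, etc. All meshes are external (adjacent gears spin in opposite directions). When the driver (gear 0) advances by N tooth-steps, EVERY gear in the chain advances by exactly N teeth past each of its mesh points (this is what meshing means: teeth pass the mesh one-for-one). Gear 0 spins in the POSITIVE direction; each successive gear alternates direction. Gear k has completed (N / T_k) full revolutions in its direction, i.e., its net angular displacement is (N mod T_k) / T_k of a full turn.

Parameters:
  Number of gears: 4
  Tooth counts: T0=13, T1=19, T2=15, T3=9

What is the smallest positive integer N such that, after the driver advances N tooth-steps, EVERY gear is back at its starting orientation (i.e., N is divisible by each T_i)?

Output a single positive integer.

Gear k returns to start when N is a multiple of T_k.
All gears at start simultaneously when N is a common multiple of [13, 19, 15, 9]; the smallest such N is lcm(13, 19, 15, 9).
Start: lcm = T0 = 13
Fold in T1=19: gcd(13, 19) = 1; lcm(13, 19) = 13 * 19 / 1 = 247 / 1 = 247
Fold in T2=15: gcd(247, 15) = 1; lcm(247, 15) = 247 * 15 / 1 = 3705 / 1 = 3705
Fold in T3=9: gcd(3705, 9) = 3; lcm(3705, 9) = 3705 * 9 / 3 = 33345 / 3 = 11115
Full cycle length = 11115

Answer: 11115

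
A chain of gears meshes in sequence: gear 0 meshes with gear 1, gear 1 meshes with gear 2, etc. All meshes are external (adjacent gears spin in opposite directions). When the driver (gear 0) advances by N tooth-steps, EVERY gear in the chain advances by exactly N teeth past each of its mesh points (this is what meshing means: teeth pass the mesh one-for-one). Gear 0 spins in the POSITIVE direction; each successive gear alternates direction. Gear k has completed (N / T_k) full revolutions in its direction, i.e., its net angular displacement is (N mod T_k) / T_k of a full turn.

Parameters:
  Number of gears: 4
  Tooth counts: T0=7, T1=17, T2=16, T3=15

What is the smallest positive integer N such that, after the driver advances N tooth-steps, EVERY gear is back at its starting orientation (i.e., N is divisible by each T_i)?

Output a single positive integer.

Answer: 28560

Derivation:
Gear k returns to start when N is a multiple of T_k.
All gears at start simultaneously when N is a common multiple of [7, 17, 16, 15]; the smallest such N is lcm(7, 17, 16, 15).
Start: lcm = T0 = 7
Fold in T1=17: gcd(7, 17) = 1; lcm(7, 17) = 7 * 17 / 1 = 119 / 1 = 119
Fold in T2=16: gcd(119, 16) = 1; lcm(119, 16) = 119 * 16 / 1 = 1904 / 1 = 1904
Fold in T3=15: gcd(1904, 15) = 1; lcm(1904, 15) = 1904 * 15 / 1 = 28560 / 1 = 28560
Full cycle length = 28560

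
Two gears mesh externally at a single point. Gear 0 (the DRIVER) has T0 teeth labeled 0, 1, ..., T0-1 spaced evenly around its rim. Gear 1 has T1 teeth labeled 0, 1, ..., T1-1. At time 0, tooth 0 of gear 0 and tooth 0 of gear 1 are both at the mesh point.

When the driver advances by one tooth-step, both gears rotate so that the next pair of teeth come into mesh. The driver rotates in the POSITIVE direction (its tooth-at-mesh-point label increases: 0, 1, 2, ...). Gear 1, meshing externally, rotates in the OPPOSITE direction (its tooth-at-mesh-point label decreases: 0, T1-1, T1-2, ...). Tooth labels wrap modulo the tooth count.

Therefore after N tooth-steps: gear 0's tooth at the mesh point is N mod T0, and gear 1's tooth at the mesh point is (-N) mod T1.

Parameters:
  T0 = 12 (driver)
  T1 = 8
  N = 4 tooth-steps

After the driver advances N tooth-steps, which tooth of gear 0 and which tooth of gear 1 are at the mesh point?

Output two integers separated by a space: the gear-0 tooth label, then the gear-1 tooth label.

Gear 0 (driver, T0=12): tooth at mesh = N mod T0
  4 = 0 * 12 + 4, so 4 mod 12 = 4
  gear 0 tooth = 4
Gear 1 (driven, T1=8): tooth at mesh = (-N) mod T1
  4 = 0 * 8 + 4, so 4 mod 8 = 4
  (-4) mod 8 = (-4) mod 8 = 8 - 4 = 4
Mesh after 4 steps: gear-0 tooth 4 meets gear-1 tooth 4

Answer: 4 4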